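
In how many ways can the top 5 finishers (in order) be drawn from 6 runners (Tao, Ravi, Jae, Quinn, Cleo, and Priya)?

720

This is an ordered selection of 5 from 6: P(6,5).
That gives 6 × 5 × 4 × 3 × 2 = 720.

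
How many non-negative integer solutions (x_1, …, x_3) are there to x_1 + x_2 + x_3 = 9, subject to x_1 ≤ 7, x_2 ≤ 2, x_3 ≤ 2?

By stars and bars, unrestricted non-negative solutions to x_1+…+x_3 = 9 number C(9+2,2) = 55.
Subtract solutions that violate a single cap (substitute x_i' = x_i − (cap_i+1)): x_1 ≥ 8 gives C(3,2) = 3; x_2 ≥ 3 gives C(8,2) = 28; x_3 ≥ 3 gives C(8,2) = 28. Together 59.
Add back pairs where two caps are both exceeded: 0 + 0 + 10 = 10.
By inclusion–exclusion the count is 55 − 59 + 10 = 6.

6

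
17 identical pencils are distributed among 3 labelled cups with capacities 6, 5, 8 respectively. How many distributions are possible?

6

By stars and bars, unrestricted non-negative solutions to x_1+…+x_3 = 17 number C(17+2,2) = 171.
Subtract solutions that violate a single cap (substitute x_i' = x_i − (cap_i+1)): x_1 ≥ 7 gives C(12,2) = 66; x_2 ≥ 6 gives C(13,2) = 78; x_3 ≥ 9 gives C(10,2) = 45. Together 189.
Add back pairs where two caps are both exceeded: 15 + 3 + 6 = 24.
By inclusion–exclusion the count is 171 − 189 + 24 = 6.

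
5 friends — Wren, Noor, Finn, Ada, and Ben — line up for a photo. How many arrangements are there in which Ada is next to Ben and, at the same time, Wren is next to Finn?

24

Treat {Ada,Ben} as one block (2 orders) and {Wren,Finn} as another (2 orders).
That leaves 3 units to arrange: 2 × 2 × 3! = 4 × 6 = 24.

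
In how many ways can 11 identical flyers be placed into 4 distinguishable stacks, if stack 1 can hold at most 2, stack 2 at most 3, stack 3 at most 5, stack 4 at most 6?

Ignoring the caps, the number of non-negative solutions to x_1+…+x_4 = 11 is C(14,3) = 364.
Subtract solutions that violate a single cap (substitute x_i' = x_i − (cap_i+1)): x_1 ≥ 3 gives C(11,3) = 165; x_2 ≥ 4 gives C(10,3) = 120; x_3 ≥ 6 gives C(8,3) = 56; x_4 ≥ 7 gives C(7,3) = 35. Together 376.
Add back pairs where two caps are both exceeded: 35 + 10 + 4 + 4 + 1 + 0 = 54.
By inclusion–exclusion the count is 364 − 376 + 54 = 42.

42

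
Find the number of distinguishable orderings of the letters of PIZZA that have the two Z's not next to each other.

36

Total arrangements of PIZZA: 5!/(2!) = 60.
If the two Z's are adjacent, glue them into one block, leaving 4 items to arrange: (4)! = 24 ways.
Hence 60 − 24 = 36.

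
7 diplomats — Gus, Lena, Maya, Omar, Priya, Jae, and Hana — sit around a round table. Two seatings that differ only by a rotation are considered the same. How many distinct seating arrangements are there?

Fix one person's seat to break rotational symmetry; the remaining 6 people can be arranged in (6)! = 720 ways.

720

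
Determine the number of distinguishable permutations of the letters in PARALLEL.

3360

PARALLEL has 8 letters with A appearing twice and L appearing 3 times.
So there are 8! / (3!·2!) = 3360 distinguishable arrangements.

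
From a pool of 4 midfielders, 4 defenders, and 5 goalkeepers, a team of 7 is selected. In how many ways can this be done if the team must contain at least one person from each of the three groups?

Unrestricted: C(13,7) = 1716 ways to pick any 7 of the 13.
Selections missing a whole group: no midfielders → C(9,7) = 36; no defenders → C(9,7) = 36; no goalkeepers → C(8,7) = 8.
Add back selections omitting two groups (i.e. drawn from a single group): C(4,7) + C(4,7) + C(5,7) = 0.
By inclusion–exclusion: 1716 − 80 + 0 = 1636.

1636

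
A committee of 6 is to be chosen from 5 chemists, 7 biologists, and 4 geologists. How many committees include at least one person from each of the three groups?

6545

Unrestricted: C(16,6) = 8008 ways to pick any 6 of the 16.
Selections missing a whole group: no chemists → C(11,6) = 462; no biologists → C(9,6) = 84; no geologists → C(12,6) = 924.
Add back selections omitting two groups (i.e. drawn from a single group): C(5,6) + C(7,6) + C(4,6) = 7.
By inclusion–exclusion: 8008 − 1470 + 7 = 6545.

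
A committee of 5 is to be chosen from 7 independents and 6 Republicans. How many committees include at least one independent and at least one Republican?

1260

Total 5-person selections from all 13: C(13,5) = 1287.
Subtract selections that omit an entire group: no independents → C(6,5) = 6; no Republicans → C(7,5) = 21.
Both groups omitted at once is impossible, so 1287 − 27 = 1260.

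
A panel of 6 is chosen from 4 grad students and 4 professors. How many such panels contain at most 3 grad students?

22

Split by how many grad students are chosen (0 through 3).
Sum: C(4,0)·C(4,6) + C(4,1)·C(4,5) + C(4,2)·C(4,4) + C(4,3)·C(4,3) = 0 + 0 + 6 + 16 = 22.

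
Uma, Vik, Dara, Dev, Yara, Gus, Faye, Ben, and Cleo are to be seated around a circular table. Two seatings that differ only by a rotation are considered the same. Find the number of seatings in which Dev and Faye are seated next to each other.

10080

Glue Dev and Faye into a block (2 internal orders). Seating 8 units around a circle gives (7)! arrangements.
So 2 × (7)! = 2 × 5040 = 10080.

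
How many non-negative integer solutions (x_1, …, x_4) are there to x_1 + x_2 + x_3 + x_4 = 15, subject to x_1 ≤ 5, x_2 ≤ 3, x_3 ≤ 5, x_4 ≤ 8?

Without the upper bounds there are C(18,3) = 816 ways to split 15 among 4 variables.
Subtract solutions that violate a single cap (substitute x_i' = x_i − (cap_i+1)): x_1 ≥ 6 gives C(12,3) = 220; x_2 ≥ 4 gives C(14,3) = 364; x_3 ≥ 6 gives C(12,3) = 220; x_4 ≥ 9 gives C(9,3) = 84. Together 888.
Add back pairs where two caps are both exceeded: 56 + 20 + 1 + 56 + 10 + 1 = 144.
By inclusion–exclusion the count is 816 − 888 + 144 = 72.

72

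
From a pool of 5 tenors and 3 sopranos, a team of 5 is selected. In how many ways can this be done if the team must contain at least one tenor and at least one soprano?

55

Unrestricted: C(8,5) = 56 ways to pick any 5 of the 8.
Selections missing a whole group: no tenors → C(3,5) = 0; no sopranos → C(5,5) = 1.
Both groups omitted at once is impossible, so 56 − 1 = 55.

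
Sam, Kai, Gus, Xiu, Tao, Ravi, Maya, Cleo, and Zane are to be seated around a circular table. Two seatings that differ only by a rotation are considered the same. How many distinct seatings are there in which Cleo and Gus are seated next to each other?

Treat {Cleo, Gus} as one unit (2 internal orders) and seat the resulting 8 units around the table: (7)! circular arrangements.
So 2 × (7)! = 2 × 5040 = 10080.

10080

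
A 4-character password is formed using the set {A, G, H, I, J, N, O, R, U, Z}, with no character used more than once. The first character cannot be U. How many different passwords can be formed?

The first character has 10−1 = 9 choices (anything except U).
The remaining 3 characters are filled from the other 9 symbols without repetition: 9 × 8 × 7 = 504.
Total: 9 × 504 = 4536.

4536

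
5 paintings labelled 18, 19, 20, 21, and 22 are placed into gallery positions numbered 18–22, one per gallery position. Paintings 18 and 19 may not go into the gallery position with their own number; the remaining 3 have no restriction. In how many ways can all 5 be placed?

78

Let Aᵢ (for i ∈ {18, 19}) be the placements that put painting i in its forbidden gallery position. Any j of these fix j positions, leaving (5−j)! ways to fill the rest, and there are C(2,j) ways to pick which j.
By inclusion–exclusion, the number of valid placements is Σ_{j=0}^{2} (−1)^j C(2,j)·(5−j)!.
Computing: 120 − 48 + 6 = 78.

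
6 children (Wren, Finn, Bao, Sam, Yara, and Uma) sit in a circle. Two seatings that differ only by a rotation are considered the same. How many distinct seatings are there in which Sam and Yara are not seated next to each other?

Without the restriction there are (5)! = 120 seatings.
Those with Sam next to Yara: fuse the pair into one unit and seat 5 units around a circle — 2·(4)! = 48.
Subtracting, 120 − 48 = 72.

72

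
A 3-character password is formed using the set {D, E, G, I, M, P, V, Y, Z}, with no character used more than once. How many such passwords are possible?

This is a permutation of 3 out of 9: P(9,3) = 9!/6!.
That product is 9 × 8 × 7 = 504.

504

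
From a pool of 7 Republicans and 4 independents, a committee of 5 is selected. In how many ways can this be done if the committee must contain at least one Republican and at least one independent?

441

Unrestricted: C(11,5) = 462 ways to pick any 5 of the 11.
Selections missing a whole group: no Republicans → C(4,5) = 0; no independents → C(7,5) = 21.
Both groups omitted at once is impossible, so 462 − 21 = 441.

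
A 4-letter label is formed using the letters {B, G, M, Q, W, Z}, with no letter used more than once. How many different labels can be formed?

360

Choose and order 4 of the 6 symbols: the first letter has 6 options, the next 5, then 4, 3.
That product is 6 × 5 × 4 × 3 = 360.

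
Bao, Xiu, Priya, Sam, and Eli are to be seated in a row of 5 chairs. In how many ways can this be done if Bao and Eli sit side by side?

Glue Bao and Eli into one block (2 internal orders), leaving 4 units to arrange in a row.
That gives 2 × 4! = 2 × 24 = 48.

48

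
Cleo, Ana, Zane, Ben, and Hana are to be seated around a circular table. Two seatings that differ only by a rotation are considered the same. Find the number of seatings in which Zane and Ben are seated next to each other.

12

Glue Zane and Ben into a block (2 internal orders). Seating 4 units around a circle gives (3)! arrangements.
So 2 × (3)! = 2 × 6 = 12.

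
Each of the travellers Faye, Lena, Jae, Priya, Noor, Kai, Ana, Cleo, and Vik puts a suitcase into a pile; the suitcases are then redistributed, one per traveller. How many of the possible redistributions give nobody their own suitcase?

Count assignments avoiding every fixed point. For any j of the 9 travellers fixed to their own suitcase, the other 9−j can be arranged in (9−j)! ways.
By inclusion–exclusion this is Σ_{j=0}^{9} (−1)^j C(9,j)·(9−j)!.
Computing: 362880 − 362880 + 181440 − 60480 + 15120 − 3024 + 504 − 72 + 9 − 1 = 133496.

133496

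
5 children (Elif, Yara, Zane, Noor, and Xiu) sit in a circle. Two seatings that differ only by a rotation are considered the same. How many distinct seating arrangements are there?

24

Around a circle, 5 distinct people have 5!/5 = (4)! = 24 rotationally distinct seatings.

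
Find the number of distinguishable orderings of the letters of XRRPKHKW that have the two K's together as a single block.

Treat the 2 copies of K as a single block. The multiset to arrange is then {KK, H, P, R, R, W, X}, 7 items in all.
That gives (7)!/(2!) = 2520 arrangements.

2520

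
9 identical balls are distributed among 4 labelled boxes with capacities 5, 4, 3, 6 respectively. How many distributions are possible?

100

Ignoring the caps, the number of non-negative solutions to x_1+…+x_4 = 9 is C(12,3) = 220.
Subtract solutions that violate a single cap (substitute x_i' = x_i − (cap_i+1)): x_1 ≥ 6 gives C(6,3) = 20; x_2 ≥ 5 gives C(7,3) = 35; x_3 ≥ 4 gives C(8,3) = 56; x_4 ≥ 7 gives C(5,3) = 10. Together 121.
Add back pairs where two caps are both exceeded: 0 + 0 + 0 + 1 + 0 + 0 = 1.
By inclusion–exclusion the count is 220 − 121 + 1 = 100.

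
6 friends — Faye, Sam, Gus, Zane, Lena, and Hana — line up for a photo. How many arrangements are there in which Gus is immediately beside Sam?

Place the 4 others and the Gus-Sam pair as 5 objects in a line; the pair has 2 internal arrangements.
So the count is 2·(5)! = 240.

240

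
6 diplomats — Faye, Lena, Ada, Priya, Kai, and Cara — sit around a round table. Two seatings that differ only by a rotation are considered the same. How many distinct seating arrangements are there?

120

Seat Faye anywhere (absorbing the rotational symmetry), then permute the other 5: (5)! = 120.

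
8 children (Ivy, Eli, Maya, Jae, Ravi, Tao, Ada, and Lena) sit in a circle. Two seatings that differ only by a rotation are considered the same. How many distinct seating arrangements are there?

5040

Seat Ivy anywhere (absorbing the rotational symmetry), then permute the other 7: (7)! = 5040.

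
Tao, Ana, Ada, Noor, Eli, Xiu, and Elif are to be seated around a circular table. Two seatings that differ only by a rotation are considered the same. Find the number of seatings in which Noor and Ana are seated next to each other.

Treat {Noor, Ana} as one unit (2 internal orders) and seat the resulting 6 units around the table: (5)! circular arrangements.
So 2 × (5)! = 2 × 120 = 240.

240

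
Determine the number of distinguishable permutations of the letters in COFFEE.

The 6 letters of COFFEE have repeats: E appearing twice and F appearing twice.
The number of distinct arrangements is 6!/(2!·2!) = 720/4 = 180.

180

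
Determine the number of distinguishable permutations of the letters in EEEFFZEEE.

Letter multiplicities in EEEFFZEEE: E×6, F×2, Z×1.
Dividing 9! = 362880 by 6!·2! = 1440 for the repeated letters gives 252.

252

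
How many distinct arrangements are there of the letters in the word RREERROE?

280

The 8 letters of RREERROE have repeats: E appearing 3 times and R appearing 4 times.
The number of distinct arrangements is 8!/(4!·3!) = 40320/144 = 280.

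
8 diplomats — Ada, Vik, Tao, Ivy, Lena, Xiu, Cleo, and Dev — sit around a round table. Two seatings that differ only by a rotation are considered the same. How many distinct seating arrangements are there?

Seat Ada anywhere (absorbing the rotational symmetry), then permute the other 7: (7)! = 5040.

5040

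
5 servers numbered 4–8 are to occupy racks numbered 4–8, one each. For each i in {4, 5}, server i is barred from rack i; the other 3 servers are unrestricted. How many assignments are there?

78

Let Aᵢ (for i ∈ {4, 5}) be the placements that put server i in its forbidden rack. Any j of these fix j positions, leaving (5−j)! ways to fill the rest, and there are C(2,j) ways to pick which j.
By inclusion–exclusion, the number of valid placements is Σ_{j=0}^{2} (−1)^j C(2,j)·(5−j)!.
Computing: 120 − 48 + 6 = 78.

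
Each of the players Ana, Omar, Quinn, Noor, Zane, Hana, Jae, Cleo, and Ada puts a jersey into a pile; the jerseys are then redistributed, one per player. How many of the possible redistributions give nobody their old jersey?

Count assignments avoiding every fixed point. For any j of the 9 players fixed to their old jersey, the other 9−j can be arranged in (9−j)! ways.
By inclusion–exclusion this is Σ_{j=0}^{9} (−1)^j C(9,j)·(9−j)!.
Computing: 362880 − 362880 + 181440 − 60480 + 15120 − 3024 + 504 − 72 + 9 − 1 = 133496.

133496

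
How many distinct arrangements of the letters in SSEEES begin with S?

10

Fix S in the first position and arrange the remaining 5 letters.
Those 5 letters have E appearing 3 times and S appearing twice, giving (5)!/(3!·2!) = 10.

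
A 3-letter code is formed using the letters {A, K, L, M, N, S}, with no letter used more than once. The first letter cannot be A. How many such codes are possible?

100

The first letter has 6−1 = 5 choices (anything except A).
The remaining 2 letters are filled from the other 5 symbols without repetition: 5 × 4 = 20.
Total: 5 × 20 = 100.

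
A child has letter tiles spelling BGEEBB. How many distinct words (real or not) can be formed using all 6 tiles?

60

BGEEBB has 6 letters with B appearing 3 times and E appearing twice.
The number of distinct arrangements is 6!/(3!·2!) = 720/12 = 60.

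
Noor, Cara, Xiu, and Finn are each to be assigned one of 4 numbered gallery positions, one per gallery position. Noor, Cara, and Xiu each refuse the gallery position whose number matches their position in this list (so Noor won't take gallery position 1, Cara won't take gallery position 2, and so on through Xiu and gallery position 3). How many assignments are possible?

Let Aᵢ (for i ∈ {1, 2, 3}) be the placements that put person i in their forbidden gallery position. Any j of these fix j positions, leaving (4−j)! ways to fill the rest, and there are C(3,j) ways to pick which j.
By inclusion–exclusion, the number of valid placements is Σ_{j=0}^{3} (−1)^j C(3,j)·(4−j)!.
Computing: 24 − 18 + 6 − 1 = 11.

11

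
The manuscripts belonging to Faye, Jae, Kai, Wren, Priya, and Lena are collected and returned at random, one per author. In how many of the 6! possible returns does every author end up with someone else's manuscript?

This is the derangement count D_6: permutations of 6 items with no fixed point.
By inclusion–exclusion this is Σ_{j=0}^{6} (−1)^j C(6,j)·(6−j)!.
Computing: 720 − 720 + 360 − 120 + 30 − 6 + 1 = 265.

265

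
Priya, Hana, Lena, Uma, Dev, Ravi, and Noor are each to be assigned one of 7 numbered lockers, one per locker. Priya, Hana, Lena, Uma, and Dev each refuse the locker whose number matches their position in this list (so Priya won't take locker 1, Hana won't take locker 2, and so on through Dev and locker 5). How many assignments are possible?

Let Aᵢ (for 1 ≤ i ≤ 5) be the placements that put person i in their forbidden locker. Any j of these fix j positions, leaving (7−j)! ways to fill the rest, and there are C(5,j) ways to pick which j.
By inclusion–exclusion, the number of valid placements is Σ_{j=0}^{5} (−1)^j C(5,j)·(7−j)!.
Computing: 5040 − 3600 + 1200 − 240 + 30 − 2 = 2428.

2428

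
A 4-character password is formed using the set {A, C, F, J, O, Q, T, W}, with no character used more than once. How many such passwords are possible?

Choose and order 4 of the 8 symbols: the first character has 8 options, the next 7, then 6, 5.
That product is 8 × 7 × 6 × 5 = 1680.

1680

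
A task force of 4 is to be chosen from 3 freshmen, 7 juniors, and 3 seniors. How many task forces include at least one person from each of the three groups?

315

Unrestricted: C(13,4) = 715 ways to pick any 4 of the 13.
Selections missing a whole group: no freshmen → C(10,4) = 210; no juniors → C(6,4) = 15; no seniors → C(10,4) = 210.
Add back selections omitting two groups (i.e. drawn from a single group): C(3,4) + C(7,4) + C(3,4) = 35.
By inclusion–exclusion: 715 − 435 + 35 = 315.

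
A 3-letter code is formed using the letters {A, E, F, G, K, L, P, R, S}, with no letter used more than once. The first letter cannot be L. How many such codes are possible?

The first letter has 9−1 = 8 choices (anything except L).
The remaining 2 letters are filled from the other 8 symbols without repetition: 8 × 7 = 56.
Total: 8 × 56 = 448.

448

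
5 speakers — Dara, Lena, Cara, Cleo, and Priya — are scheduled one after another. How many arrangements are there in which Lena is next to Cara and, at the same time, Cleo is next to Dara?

Treat {Lena,Cara} as one block (2 orders) and {Cleo,Dara} as another (2 orders).
That leaves 3 units to arrange: 2 × 2 × 3! = 4 × 6 = 24.

24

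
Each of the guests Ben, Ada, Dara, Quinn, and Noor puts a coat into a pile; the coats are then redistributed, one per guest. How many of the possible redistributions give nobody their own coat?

44

Count assignments avoiding every fixed point. For any j of the 5 guests fixed to their own coat, the other 5−j can be arranged in (5−j)! ways.
By inclusion–exclusion this is Σ_{j=0}^{5} (−1)^j C(5,j)·(5−j)!.
Computing: 120 − 120 + 60 − 20 + 5 − 1 = 44.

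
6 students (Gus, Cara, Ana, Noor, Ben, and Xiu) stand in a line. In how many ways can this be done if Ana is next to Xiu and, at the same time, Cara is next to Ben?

Treat {Ana,Xiu} as one block (2 orders) and {Cara,Ben} as another (2 orders).
That leaves 4 units to arrange: 2 × 2 × 4! = 4 × 24 = 96.

96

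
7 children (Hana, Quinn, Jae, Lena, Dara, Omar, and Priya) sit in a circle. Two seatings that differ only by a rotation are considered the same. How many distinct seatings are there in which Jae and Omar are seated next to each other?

Treat {Jae, Omar} as one unit (2 internal orders) and seat the resulting 6 units around the table: (5)! circular arrangements.
So 2 × (5)! = 2 × 120 = 240.

240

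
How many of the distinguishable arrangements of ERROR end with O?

With the last slot taken by O, it remains to arrange the other 4 letters (ERRR).
Those 4 letters have R appearing 3 times, giving (4)!/(3!) = 4.

4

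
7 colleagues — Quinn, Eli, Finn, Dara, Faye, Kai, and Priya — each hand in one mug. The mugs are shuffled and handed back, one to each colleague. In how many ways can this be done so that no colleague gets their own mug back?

1854

This is the derangement count D_7: permutations of 7 items with no fixed point.
By inclusion–exclusion this is Σ_{j=0}^{7} (−1)^j C(7,j)·(7−j)!.
Computing: 5040 − 5040 + 2520 − 840 + 210 − 42 + 7 − 1 = 1854.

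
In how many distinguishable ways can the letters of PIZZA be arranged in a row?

60

Letter multiplicities in PIZZA: A×1, I×1, P×1, Z×2.
The number of distinct arrangements is 5!/(2!) = 120/2 = 60.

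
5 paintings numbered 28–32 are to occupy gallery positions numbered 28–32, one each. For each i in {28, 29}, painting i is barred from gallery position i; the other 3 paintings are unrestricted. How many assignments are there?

Let Aᵢ (for i ∈ {28, 29}) be the placements that put painting i in its forbidden gallery position. Any j of these fix j positions, leaving (5−j)! ways to fill the rest, and there are C(2,j) ways to pick which j.
By inclusion–exclusion, the number of valid placements is Σ_{j=0}^{2} (−1)^j C(2,j)·(5−j)!.
Computing: 120 − 48 + 6 = 78.

78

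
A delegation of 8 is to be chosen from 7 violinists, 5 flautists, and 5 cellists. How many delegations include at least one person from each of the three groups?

23275

With no constraint there are C(17,8) = 24310 possible selections.
Subtract selections that omit an entire group: no violinists → C(10,8) = 45; no flautists → C(12,8) = 495; no cellists → C(12,8) = 495.
Add back selections omitting two groups (i.e. drawn from a single group): C(7,8) + C(5,8) + C(5,8) = 0.
By inclusion–exclusion: 24310 − 1035 + 0 = 23275.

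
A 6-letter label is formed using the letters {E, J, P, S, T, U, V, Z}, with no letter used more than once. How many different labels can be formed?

20160

With no repetition, fill the 6 letters in order: 8 choices, then 7, down to 3.
That product is 8 × 7 × 6 × 5 × 4 × 3 = 20160.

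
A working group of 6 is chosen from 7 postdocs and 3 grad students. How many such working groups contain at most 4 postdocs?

Split by how many postdocs are chosen (0 through 4).
Sum: C(7,0)·C(3,6) + C(7,1)·C(3,5) + C(7,2)·C(3,4) + C(7,3)·C(3,3) + C(7,4)·C(3,2) = 0 + 0 + 0 + 35 + 105 = 140.

140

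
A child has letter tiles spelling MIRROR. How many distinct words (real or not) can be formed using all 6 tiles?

120

Letter multiplicities in MIRROR: I×1, M×1, O×1, R×3.
Dividing 6! = 720 by 3! = 6 for the repeated letters gives 120.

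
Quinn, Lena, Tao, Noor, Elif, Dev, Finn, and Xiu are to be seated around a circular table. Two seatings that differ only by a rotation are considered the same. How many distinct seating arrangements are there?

5040

Around a circle, 8 distinct people have 8!/8 = (7)! = 5040 rotationally distinct seatings.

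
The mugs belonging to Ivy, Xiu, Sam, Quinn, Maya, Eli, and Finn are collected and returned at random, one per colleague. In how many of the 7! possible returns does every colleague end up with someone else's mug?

1854

Let Aᵢ be the assignments in which colleague i gets their own mug. We want the size of the complement of A₁∪…∪A_7.
By inclusion–exclusion this is Σ_{j=0}^{7} (−1)^j C(7,j)·(7−j)!.
Computing: 5040 − 5040 + 2520 − 840 + 210 − 42 + 7 − 1 = 1854.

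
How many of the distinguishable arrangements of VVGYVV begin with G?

With the first slot taken by G, it remains to arrange the other 5 letters (VVYVV).
Those 5 letters have V appearing 4 times, giving (5)!/(4!) = 5.

5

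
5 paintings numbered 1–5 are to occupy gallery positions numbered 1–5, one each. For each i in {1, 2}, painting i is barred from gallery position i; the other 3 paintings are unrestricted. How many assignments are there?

Let Aᵢ (for i ∈ {1, 2}) be the placements that put painting i in its forbidden gallery position. Any j of these fix j positions, leaving (5−j)! ways to fill the rest, and there are C(2,j) ways to pick which j.
By inclusion–exclusion, the number of valid placements is Σ_{j=0}^{2} (−1)^j C(2,j)·(5−j)!.
Computing: 120 − 48 + 6 = 78.

78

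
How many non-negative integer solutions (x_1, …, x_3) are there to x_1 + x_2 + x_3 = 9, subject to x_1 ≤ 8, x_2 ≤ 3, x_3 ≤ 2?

Without the upper bounds there are C(11,2) = 55 ways to split 9 among 3 variables.
Subtract solutions that violate a single cap (substitute x_i' = x_i − (cap_i+1)): x_1 ≥ 9 gives C(2,2) = 1; x_2 ≥ 4 gives C(7,2) = 21; x_3 ≥ 3 gives C(8,2) = 28. Together 50.
Add back pairs where two caps are both exceeded: 0 + 0 + 6 = 6.
By inclusion–exclusion the count is 55 − 50 + 6 = 11.

11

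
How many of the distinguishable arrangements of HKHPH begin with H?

Fix H in the first position and arrange the remaining 4 letters.
Those 4 letters have H appearing twice, giving (4)!/(2!) = 12.

12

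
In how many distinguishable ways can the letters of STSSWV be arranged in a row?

Letter multiplicities in STSSWV: S×3, T×1, V×1, W×1.
Dividing 6! = 720 by 3! = 6 for the repeated letters gives 120.

120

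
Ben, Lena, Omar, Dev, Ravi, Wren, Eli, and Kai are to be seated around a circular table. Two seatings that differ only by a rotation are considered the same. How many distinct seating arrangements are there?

Around a circle, 8 distinct people have 8!/8 = (7)! = 5040 rotationally distinct seatings.

5040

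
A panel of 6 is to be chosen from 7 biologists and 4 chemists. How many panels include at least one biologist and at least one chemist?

Total 6-person selections from all 11: C(11,6) = 462.
Subtract selections that omit an entire group: no biologists → C(4,6) = 0; no chemists → C(7,6) = 7.
Both groups omitted at once is impossible, so 462 − 7 = 455.

455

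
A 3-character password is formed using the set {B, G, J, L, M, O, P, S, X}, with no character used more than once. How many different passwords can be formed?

This is a permutation of 3 out of 9: P(9,3) = 9!/6!.
That product is 9 × 8 × 7 = 504.

504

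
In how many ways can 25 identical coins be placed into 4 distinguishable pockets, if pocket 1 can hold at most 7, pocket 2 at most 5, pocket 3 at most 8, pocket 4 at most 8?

Without the upper bounds there are C(28,3) = 3276 ways to split 25 among 4 pockets.
Subtract solutions that violate a single cap (substitute x_i' = x_i − (cap_i+1)): x_1 ≥ 8 gives C(20,3) = 1140; x_2 ≥ 6 gives C(22,3) = 1540; x_3 ≥ 9 gives C(19,3) = 969; x_4 ≥ 9 gives C(19,3) = 969. Together 4618.
Add back pairs where two caps are both exceeded: 364 + 165 + 165 + 286 + 286 + 120 = 1386.
Subtract triples: 10 + 10 + 0 + 4 = 24.
By inclusion–exclusion the count is 3276 − 4618 + 1386 − 24 = 20.

20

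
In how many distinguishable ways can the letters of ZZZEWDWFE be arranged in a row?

Letter multiplicities in ZZZEWDWFE: D×1, E×2, F×1, W×2, Z×3.
So there are 9! / (3!·2!·2!) = 15120 distinguishable arrangements.

15120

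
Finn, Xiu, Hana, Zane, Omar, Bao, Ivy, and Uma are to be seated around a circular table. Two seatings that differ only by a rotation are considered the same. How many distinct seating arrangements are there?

5040

Around a circle, 8 distinct people have 8!/8 = (7)! = 5040 rotationally distinct seatings.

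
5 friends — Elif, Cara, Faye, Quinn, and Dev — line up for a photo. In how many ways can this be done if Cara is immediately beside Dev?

48

Place the 3 others and the Cara-Dev pair as 4 objects in a line; the pair has 2 internal arrangements.
That gives 2 × 4! = 2 × 24 = 48.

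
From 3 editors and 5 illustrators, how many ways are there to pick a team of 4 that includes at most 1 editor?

Split by how many editors are chosen (0 through 1).
Sum: C(3,0)·C(5,4) + C(3,1)·C(5,3) = 5 + 30 = 35.

35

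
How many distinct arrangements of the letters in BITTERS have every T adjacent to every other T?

Treat the 2 copies of T as a single block. The multiset to arrange is then {TT, B, E, I, R, S}, 6 items in all.
All 6 items are distinct, so there are (6)! = 720 arrangements.

720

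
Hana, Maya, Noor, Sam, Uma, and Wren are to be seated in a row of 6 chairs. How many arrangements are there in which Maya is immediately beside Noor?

Glue Maya and Noor into one block (2 internal orders), leaving 5 units to arrange in a row.
So the count is 2·(5)! = 240.

240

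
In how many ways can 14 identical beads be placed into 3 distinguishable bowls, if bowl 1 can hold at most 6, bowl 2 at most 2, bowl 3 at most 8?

6

Ignoring the caps, the number of non-negative solutions to x_1+…+x_3 = 14 is C(16,2) = 120.
Subtract solutions that violate a single cap (substitute x_i' = x_i − (cap_i+1)): x_1 ≥ 7 gives C(9,2) = 36; x_2 ≥ 3 gives C(13,2) = 78; x_3 ≥ 9 gives C(7,2) = 21. Together 135.
Add back pairs where two caps are both exceeded: 15 + 0 + 6 = 21.
By inclusion–exclusion the count is 120 − 135 + 21 = 6.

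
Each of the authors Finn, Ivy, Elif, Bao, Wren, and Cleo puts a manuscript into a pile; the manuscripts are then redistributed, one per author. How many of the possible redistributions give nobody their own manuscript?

Count assignments avoiding every fixed point. For any j of the 6 authors fixed to their own manuscript, the other 6−j can be arranged in (6−j)! ways.
By inclusion–exclusion this is Σ_{j=0}^{6} (−1)^j C(6,j)·(6−j)!.
Computing: 720 − 720 + 360 − 120 + 30 − 6 + 1 = 265.

265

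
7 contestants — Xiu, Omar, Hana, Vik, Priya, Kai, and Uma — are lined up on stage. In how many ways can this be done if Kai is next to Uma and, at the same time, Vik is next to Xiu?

480

Treat {Kai,Uma} as one block (2 orders) and {Vik,Xiu} as another (2 orders).
That leaves 5 units to arrange: 2 × 2 × 5! = 4 × 120 = 480.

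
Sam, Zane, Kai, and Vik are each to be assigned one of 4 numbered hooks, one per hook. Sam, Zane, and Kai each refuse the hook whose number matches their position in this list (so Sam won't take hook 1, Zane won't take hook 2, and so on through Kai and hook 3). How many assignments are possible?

Let Aᵢ (for i ∈ {1, 2, 3}) be the placements that put person i in their forbidden hook. Any j of these fix j positions, leaving (4−j)! ways to fill the rest, and there are C(3,j) ways to pick which j.
By inclusion–exclusion, the number of valid placements is Σ_{j=0}^{3} (−1)^j C(3,j)·(4−j)!.
Computing: 24 − 18 + 6 − 1 = 11.

11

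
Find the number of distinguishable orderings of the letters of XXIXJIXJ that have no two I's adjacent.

315

Total arrangements of XXIXJIXJ: 8!/(4!·2!·2!) = 420.
If the two I's are adjacent, glue them into one block, leaving 7 items to arrange: (7)!/(4!·2!) = 105 ways.
Hence 420 − 105 = 315.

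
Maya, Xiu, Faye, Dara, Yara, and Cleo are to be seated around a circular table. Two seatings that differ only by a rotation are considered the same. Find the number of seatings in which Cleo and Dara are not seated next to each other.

Without the restriction there are (5)! = 120 seatings.
Seatings with Cleo beside Dara: treat them as a block with 2 internal orders, giving 2 × (4)! = 48.
Subtracting, 120 − 48 = 72.

72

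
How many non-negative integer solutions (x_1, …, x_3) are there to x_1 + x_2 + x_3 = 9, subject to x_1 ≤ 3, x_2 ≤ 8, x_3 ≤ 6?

Ignoring the caps, the number of non-negative solutions to x_1+…+x_3 = 9 is C(11,2) = 55.
Subtract solutions that violate a single cap (substitute x_i' = x_i − (cap_i+1)): x_1 ≥ 4 gives C(7,2) = 21; x_2 ≥ 9 gives C(2,2) = 1; x_3 ≥ 7 gives C(4,2) = 6. Together 28.
No two caps can be exceeded simultaneously, so the pair terms are all 0.
By inclusion–exclusion the count is 55 − 28 + 0 = 27.

27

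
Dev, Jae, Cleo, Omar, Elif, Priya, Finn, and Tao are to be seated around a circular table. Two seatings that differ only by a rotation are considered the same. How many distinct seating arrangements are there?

Fix one person's seat to break rotational symmetry; the remaining 7 people can be arranged in (7)! = 5040 ways.

5040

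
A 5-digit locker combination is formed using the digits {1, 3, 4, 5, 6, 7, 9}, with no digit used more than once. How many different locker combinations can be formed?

This is a permutation of 5 out of 7: P(7,5) = 7!/2!.
That product is 7 × 6 × 5 × 4 × 3 = 2520.

2520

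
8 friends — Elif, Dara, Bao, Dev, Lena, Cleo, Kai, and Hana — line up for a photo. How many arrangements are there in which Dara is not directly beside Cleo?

30240

Of the 8! = 40320 arrangements, those with Dara and Cleo adjacent number 2 × 7! = 10080 (treat the pair as a block with 2 internal orders).
So 40320 − 10080 = 30240 arrangements keep them apart.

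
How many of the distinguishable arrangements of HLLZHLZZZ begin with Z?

560

With the first slot taken by Z, it remains to arrange the other 8 letters (HLLHLZZZ).
Those 8 letters have H appearing twice, L appearing 3 times, and Z appearing 3 times, giving (8)!/(3!·3!·2!) = 560.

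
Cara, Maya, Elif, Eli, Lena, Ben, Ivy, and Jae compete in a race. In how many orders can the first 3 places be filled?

There are 8 choices for 1st place, 7 for 2nd, and 6 for 3rd.
That gives 8 × 7 × 6 = 336.

336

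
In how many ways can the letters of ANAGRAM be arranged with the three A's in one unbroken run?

120

Treat the 3 copies of A as a single block. The multiset to arrange is then {AAA, G, M, N, R}, 5 items in all.
All 5 items are distinct, so there are (5)! = 120 arrangements.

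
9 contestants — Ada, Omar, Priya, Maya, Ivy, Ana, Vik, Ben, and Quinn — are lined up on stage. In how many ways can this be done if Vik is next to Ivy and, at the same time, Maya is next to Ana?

Treat {Vik,Ivy} as one block (2 orders) and {Maya,Ana} as another (2 orders).
That leaves 7 units to arrange: 2 × 2 × 7! = 4 × 5040 = 20160.

20160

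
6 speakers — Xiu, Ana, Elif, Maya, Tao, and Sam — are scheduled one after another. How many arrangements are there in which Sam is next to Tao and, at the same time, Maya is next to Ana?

96

Treat {Sam,Tao} as one block (2 orders) and {Maya,Ana} as another (2 orders).
That leaves 4 units to arrange: 2 × 2 × 4! = 4 × 24 = 96.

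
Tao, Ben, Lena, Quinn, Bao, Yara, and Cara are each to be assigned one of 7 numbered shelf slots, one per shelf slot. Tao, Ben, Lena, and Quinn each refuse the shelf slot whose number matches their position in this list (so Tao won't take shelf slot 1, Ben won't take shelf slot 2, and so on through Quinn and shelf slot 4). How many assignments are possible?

Let Aᵢ (for 1 ≤ i ≤ 4) be the placements that put person i in their forbidden shelf slot. Any j of these fix j positions, leaving (7−j)! ways to fill the rest, and there are C(4,j) ways to pick which j.
By inclusion–exclusion, the number of valid placements is Σ_{j=0}^{4} (−1)^j C(4,j)·(7−j)!.
Computing: 5040 − 2880 + 720 − 96 + 6 = 2790.

2790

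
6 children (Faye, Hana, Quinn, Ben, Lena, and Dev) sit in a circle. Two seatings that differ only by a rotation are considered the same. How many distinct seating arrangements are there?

120

Around a circle, 6 distinct people have 6!/6 = (5)! = 120 rotationally distinct seatings.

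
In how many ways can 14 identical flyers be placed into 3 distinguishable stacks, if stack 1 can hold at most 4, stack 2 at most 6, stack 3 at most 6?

6

Without the upper bounds there are C(16,2) = 120 ways to split 14 among 3 stacks.
Subtract solutions that violate a single cap (substitute x_i' = x_i − (cap_i+1)): x_1 ≥ 5 gives C(11,2) = 55; x_2 ≥ 7 gives C(9,2) = 36; x_3 ≥ 7 gives C(9,2) = 36. Together 127.
Add back pairs where two caps are both exceeded: 6 + 6 + 1 = 13.
By inclusion–exclusion the count is 120 − 127 + 13 = 6.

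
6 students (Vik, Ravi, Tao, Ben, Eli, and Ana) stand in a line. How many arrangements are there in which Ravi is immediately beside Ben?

240

Treat {Ravi, Ben} as a single unit. There are 5 units to order, and the pair itself can be ordered 2 ways.
So the count is 2·(5)! = 240.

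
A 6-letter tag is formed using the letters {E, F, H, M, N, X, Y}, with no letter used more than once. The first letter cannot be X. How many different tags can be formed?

The first letter has 7−1 = 6 choices (anything except X).
The remaining 5 letters are filled from the other 6 symbols without repetition: 6 × 5 × 4 × 3 × 2 = 720.
Total: 6 × 720 = 4320.

4320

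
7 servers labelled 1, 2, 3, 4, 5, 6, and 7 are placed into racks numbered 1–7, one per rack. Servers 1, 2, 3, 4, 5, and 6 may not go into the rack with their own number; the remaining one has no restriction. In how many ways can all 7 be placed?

Let Aᵢ (for 1 ≤ i ≤ 6) be the placements that put server i in its forbidden rack. Any j of these fix j positions, leaving (7−j)! ways to fill the rest, and there are C(6,j) ways to pick which j.
By inclusion–exclusion, the number of valid placements is Σ_{j=0}^{6} (−1)^j C(6,j)·(7−j)!.
Computing: 5040 − 4320 + 1800 − 480 + 90 − 12 + 1 = 2119.

2119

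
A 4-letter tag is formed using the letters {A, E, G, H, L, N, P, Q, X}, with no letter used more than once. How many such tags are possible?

3024

This is a permutation of 4 out of 9: P(9,4) = 9!/5!.
9 × 8 × 7 × 6 = 3024.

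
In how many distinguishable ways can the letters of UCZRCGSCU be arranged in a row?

UCZRCGSCU has 9 letters with C appearing 3 times and U appearing twice.
So there are 9! / (3!·2!) = 30240 distinguishable arrangements.

30240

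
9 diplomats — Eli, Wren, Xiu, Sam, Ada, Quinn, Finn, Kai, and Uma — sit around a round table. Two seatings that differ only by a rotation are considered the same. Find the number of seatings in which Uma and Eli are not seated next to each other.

30240

Without the restriction there are (8)! = 40320 seatings.
Seatings with Uma beside Eli: treat them as a block with 2 internal orders, giving 2 × (7)! = 10080.
Subtracting, 40320 − 10080 = 30240.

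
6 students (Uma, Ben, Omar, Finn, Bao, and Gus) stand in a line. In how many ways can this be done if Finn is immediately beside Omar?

240

Treat {Finn, Omar} as a single unit. There are 5 units to order, and the pair itself can be ordered 2 ways.
That gives 2 × 5! = 2 × 120 = 240.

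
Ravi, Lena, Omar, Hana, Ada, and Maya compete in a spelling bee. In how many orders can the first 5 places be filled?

720

This is an ordered selection of 5 from 6: P(6,5).
That gives 6 × 5 × 4 × 3 × 2 = 720.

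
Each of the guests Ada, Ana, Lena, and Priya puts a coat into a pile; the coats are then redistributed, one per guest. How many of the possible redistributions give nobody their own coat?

Let Aᵢ be the assignments in which guest i gets their own coat. We want the size of the complement of A₁∪…∪A_4.
By inclusion–exclusion this is Σ_{j=0}^{4} (−1)^j C(4,j)·(4−j)!.
Computing: 24 − 24 + 12 − 4 + 1 = 9.

9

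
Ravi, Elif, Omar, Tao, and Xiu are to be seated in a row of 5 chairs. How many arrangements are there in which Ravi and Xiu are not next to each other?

72

There are 5! = 120 arrangements in all. If Ravi and Xiu are adjacent, merging them into one block gives 2·(4)! = 48 arrangements.
So 120 − 48 = 72 arrangements keep them apart.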